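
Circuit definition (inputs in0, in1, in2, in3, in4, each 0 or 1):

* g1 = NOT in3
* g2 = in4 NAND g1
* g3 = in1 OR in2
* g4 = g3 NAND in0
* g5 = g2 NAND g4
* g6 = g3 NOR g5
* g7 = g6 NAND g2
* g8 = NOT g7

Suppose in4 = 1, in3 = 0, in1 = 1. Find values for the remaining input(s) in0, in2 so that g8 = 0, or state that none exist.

Check with in4 = 1, in3 = 0, in1 = 1 and in0=0, in2=1:
g1 = NOT in3 = NOT 0 = 1
g2 = in4 NAND g1 = 1 NAND 1 = 0
g3 = in1 OR in2 = 1 OR 1 = 1
g4 = g3 NAND in0 = 1 NAND 0 = 1
g5 = g2 NAND g4 = 0 NAND 1 = 1
g6 = g3 NOR g5 = 1 NOR 1 = 0
g7 = g6 NAND g2 = 0 NAND 0 = 1
g8 = NOT g7 = NOT 1 = 0
So g8 = 0.

in0=0, in2=1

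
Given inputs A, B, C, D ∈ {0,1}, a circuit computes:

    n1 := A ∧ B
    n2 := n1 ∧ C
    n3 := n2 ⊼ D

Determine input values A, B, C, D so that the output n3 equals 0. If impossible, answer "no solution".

Check with A=1, B=1, C=1, D=1:
n1 = A ∧ B = 1 ∧ 1 = 1
n2 = n1 ∧ C = 1 ∧ 1 = 1
n3 = n2 ⊼ D = 1 ⊼ 1 = 0
So n3 = 0 as required.

A=1, B=1, C=1, D=1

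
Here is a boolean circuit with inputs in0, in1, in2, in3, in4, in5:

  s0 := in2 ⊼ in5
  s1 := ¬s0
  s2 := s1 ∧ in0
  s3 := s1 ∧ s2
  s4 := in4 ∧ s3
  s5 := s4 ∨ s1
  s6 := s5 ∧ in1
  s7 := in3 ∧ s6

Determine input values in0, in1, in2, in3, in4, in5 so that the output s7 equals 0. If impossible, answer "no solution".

s7 = in3 ∧ s6 must be 0, so at least one of in3, s6 is 0.
Check with in0=0, in1=1, in2=1, in3=0, in4=1, in5=1:
s0 = in2 ⊼ in5 = 1 ⊼ 1 = 0
s1 = ¬s0 = ¬0 = 1
s2 = s1 ∧ in0 = 1 ∧ 0 = 0
s3 = s1 ∧ s2 = 1 ∧ 0 = 0
s4 = in4 ∧ s3 = 1 ∧ 0 = 0
s5 = s4 ∨ s1 = 0 ∨ 1 = 1
s6 = s5 ∧ in1 = 1 ∧ 1 = 1
s7 = in3 ∧ s6 = 0 ∧ 1 = 0
So s7 = 0 as required.

in0=0, in1=1, in2=1, in3=0, in4=1, in5=1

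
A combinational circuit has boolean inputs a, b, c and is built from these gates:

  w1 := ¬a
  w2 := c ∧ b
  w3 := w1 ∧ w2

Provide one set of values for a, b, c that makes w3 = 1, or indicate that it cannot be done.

a=0, b=1, c=1

w3 = w1 ∧ w2 must be 1, so both w1 = 1 and w2 = 1.
Check with a=0, b=1, c=1:
w1 = ¬a = ¬0 = 1
w2 = c ∧ b = 1 ∧ 1 = 1
w3 = w1 ∧ w2 = 1 ∧ 1 = 1
So w3 = 1 as required.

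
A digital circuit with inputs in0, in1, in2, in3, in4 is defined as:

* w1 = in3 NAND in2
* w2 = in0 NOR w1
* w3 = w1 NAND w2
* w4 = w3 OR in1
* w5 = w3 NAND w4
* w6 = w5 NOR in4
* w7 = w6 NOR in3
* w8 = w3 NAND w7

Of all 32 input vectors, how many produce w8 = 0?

w8 = w3 NAND w7 must be 0, so both w3 = 1 and w7 = 1.
w3 = w1 NAND w2 must be 1, so at least one of w1, w2 is 0.
Enumerating the 32 input combinations, 8 give w8 = 0 and 24 give w8 = 1.

8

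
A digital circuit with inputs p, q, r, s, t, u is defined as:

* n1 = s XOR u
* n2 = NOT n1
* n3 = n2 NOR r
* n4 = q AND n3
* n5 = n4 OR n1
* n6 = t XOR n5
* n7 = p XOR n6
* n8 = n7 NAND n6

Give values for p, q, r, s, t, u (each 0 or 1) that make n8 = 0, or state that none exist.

p=0 q=0 r=0 s=1 t=1 u=1

n8 = n7 NAND n6 must be 0, so both n7 = 1 and n6 = 1.
n7 = p XOR n6 must be 1, so p and n6 differ.
Check with p=0 q=0 r=0 s=1 t=1 u=1:
n1 = s XOR u = 1 XOR 1 = 0
n2 = NOT n1 = NOT 0 = 1
n3 = n2 NOR r = 1 NOR 0 = 0
n4 = q AND n3 = 0 AND 0 = 0
n5 = n4 OR n1 = 0 OR 0 = 0
n6 = t XOR n5 = 1 XOR 0 = 1
n7 = p XOR n6 = 0 XOR 1 = 1
n8 = n7 NAND n6 = 1 NAND 1 = 0
So n8 = 0 as required.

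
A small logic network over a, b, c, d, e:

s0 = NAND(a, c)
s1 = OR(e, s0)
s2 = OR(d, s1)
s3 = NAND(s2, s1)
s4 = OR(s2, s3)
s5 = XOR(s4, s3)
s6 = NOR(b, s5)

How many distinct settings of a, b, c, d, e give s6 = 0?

s6 = NOR(b, s5) must be 0, so at least one of b, s5 is 1.
Enumerating the 32 input combinations, 30 give s6 = 0 and 2 give s6 = 1.

30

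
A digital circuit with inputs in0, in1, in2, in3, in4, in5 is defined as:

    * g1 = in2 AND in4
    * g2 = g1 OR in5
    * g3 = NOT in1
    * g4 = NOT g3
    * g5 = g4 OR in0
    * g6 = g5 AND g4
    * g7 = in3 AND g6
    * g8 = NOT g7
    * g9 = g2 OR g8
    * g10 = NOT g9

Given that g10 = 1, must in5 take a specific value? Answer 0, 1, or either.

0

g10 = NOT g9 must be 1, so g9 = 0.
g9 = g2 OR g8 must be 0, so both g2 = 0 and g8 = 0.
g2 = g1 OR in5 must be 0, so both g1 = 0 and in5 = 0.
Every assignment with g10 = 1 has in5 = 0; there are 6 such assignment(s).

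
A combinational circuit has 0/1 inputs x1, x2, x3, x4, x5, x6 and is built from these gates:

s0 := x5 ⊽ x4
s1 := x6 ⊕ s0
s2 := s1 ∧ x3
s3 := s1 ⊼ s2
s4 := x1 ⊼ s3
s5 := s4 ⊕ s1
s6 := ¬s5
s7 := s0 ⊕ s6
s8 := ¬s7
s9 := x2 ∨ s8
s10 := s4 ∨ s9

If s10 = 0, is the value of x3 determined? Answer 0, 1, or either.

Both values of x3 occur among assignments with s10 = 0:
  x3=0: x1=1, x2=0, x3=0, x4=0, x5=0, x6=0
  x3=1: x1=1, x2=0, x3=1, x4=0, x5=1, x6=0

either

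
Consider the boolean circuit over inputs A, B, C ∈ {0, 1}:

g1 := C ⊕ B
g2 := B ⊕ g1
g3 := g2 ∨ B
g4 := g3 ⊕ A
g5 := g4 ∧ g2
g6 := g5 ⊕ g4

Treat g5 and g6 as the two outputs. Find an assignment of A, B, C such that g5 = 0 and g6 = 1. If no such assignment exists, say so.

Check with A=0 B=1 C=0:
g1 = C ⊕ B = 0 ⊕ 1 = 1
g2 = B ⊕ g1 = 1 ⊕ 1 = 0
g3 = g2 ∨ B = 0 ∨ 1 = 1
g4 = g3 ⊕ A = 1 ⊕ 0 = 1
g5 = g4 ∧ g2 = 1 ∧ 0 = 0
g6 = g5 ⊕ g4 = 0 ⊕ 1 = 1
So g5 = 0 and g6 = 1.

A=0 B=1 C=0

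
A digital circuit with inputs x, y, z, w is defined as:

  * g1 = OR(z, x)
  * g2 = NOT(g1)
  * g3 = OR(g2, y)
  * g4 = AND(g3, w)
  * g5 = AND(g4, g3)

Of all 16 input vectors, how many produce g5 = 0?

g5 = AND(g4, g3) must be 0, so at least one of g4, g3 is 0.
Enumerating the 16 input combinations, 11 give g5 = 0 and 5 give g5 = 1.

11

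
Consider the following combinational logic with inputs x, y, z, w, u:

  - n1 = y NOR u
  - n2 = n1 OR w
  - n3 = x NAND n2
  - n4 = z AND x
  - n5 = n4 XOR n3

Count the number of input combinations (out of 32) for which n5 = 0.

n5 = n4 XOR n3 must be 0, so n4 and n3 are equal.
Enumerating the 32 input combinations, 8 give n5 = 0 and 24 give n5 = 1.

8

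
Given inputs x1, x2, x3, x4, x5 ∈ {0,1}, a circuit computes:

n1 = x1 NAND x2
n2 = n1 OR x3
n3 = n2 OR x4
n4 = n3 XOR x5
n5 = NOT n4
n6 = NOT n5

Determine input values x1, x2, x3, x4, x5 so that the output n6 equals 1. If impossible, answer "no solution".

x1=1, x2=0, x3=1, x4=1, x5=0

n6 = NOT n5 must be 1, so n5 = 0.
n5 = NOT n4 must be 0, so n4 = 1.
Check with x1=1, x2=0, x3=1, x4=1, x5=0:
n1 = x1 NAND x2 = 1 NAND 0 = 1
n2 = n1 OR x3 = 1 OR 1 = 1
n3 = n2 OR x4 = 1 OR 1 = 1
n4 = n3 XOR x5 = 1 XOR 0 = 1
n5 = NOT n4 = NOT 1 = 0
n6 = NOT n5 = NOT 0 = 1
So n6 = 1 as required.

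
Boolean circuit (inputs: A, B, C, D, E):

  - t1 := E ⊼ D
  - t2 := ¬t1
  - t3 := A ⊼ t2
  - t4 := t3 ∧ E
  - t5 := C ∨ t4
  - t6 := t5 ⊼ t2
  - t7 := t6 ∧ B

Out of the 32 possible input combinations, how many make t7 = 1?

t7 = t6 ∧ B must be 1, so both t6 = 1 and B = 1.
Enumerating the 32 input combinations, 13 give t7 = 1 and 19 give t7 = 0.

13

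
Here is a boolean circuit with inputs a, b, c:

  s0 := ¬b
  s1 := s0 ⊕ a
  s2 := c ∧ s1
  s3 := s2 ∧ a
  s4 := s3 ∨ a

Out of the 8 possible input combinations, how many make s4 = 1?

s4 = s3 ∨ a must be 1, so at least one of s3, a is 1.
Satisfying assignments:
  a=1, b=0, c=0
  a=1, b=0, c=1
  a=1, b=1, c=0
  a=1, b=1, c=1

4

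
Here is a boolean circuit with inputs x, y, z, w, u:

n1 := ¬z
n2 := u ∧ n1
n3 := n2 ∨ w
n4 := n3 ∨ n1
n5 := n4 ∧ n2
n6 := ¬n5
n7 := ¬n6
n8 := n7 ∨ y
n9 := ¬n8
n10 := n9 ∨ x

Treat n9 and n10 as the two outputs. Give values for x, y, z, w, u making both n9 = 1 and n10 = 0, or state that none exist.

no solution exists

Across all 32 input combinations, none give both n9 = 1 and n10 = 0.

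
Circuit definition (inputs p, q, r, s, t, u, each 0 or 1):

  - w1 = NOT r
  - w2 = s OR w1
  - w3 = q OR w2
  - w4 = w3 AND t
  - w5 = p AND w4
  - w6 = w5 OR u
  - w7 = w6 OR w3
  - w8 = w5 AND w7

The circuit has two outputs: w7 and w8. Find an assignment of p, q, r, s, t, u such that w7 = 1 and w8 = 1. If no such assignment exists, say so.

p=1, q=0, r=0, s=1, t=1, u=1

Check with p=1, q=0, r=0, s=1, t=1, u=1:
w1 = NOT r = NOT 0 = 1
w2 = s OR w1 = 1 OR 1 = 1
w3 = q OR w2 = 0 OR 1 = 1
w4 = w3 AND t = 1 AND 1 = 1
w5 = p AND w4 = 1 AND 1 = 1
w6 = w5 OR u = 1 OR 1 = 1
w7 = w6 OR w3 = 1 OR 1 = 1
w8 = w5 AND w7 = 1 AND 1 = 1
So w7 = 1 and w8 = 1.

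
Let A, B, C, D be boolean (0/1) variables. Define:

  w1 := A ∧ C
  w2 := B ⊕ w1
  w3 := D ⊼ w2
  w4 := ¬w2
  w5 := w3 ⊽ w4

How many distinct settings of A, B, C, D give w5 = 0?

12

w5 = w3 ⊽ w4 must be 0, so at least one of w3, w4 is 1.
Enumerating the 16 input combinations, 12 give w5 = 0 and 4 give w5 = 1.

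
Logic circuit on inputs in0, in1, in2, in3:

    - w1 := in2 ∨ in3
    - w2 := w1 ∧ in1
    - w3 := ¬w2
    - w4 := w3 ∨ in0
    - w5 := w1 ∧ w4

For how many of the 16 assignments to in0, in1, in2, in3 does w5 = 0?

7

w5 = w1 ∧ w4 must be 0, so at least one of w1, w4 is 0.
Enumerating the 16 input combinations, 7 give w5 = 0 and 9 give w5 = 1.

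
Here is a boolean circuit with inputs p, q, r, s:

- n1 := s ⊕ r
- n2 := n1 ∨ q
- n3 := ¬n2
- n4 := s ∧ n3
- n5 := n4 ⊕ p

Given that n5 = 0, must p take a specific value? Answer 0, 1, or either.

Both values of p occur among assignments with n5 = 0:
  p=0: p=0, q=0, r=0, s=0
  p=1: p=1, q=0, r=1, s=1

either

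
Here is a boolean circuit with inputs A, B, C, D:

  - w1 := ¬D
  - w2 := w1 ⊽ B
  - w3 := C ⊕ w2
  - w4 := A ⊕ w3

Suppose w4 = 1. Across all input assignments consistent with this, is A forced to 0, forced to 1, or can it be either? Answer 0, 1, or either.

either

Both values of A occur among assignments with w4 = 1:
  A=0: A=0, B=0, C=0, D=1
  A=1: A=1, B=0, C=0, D=0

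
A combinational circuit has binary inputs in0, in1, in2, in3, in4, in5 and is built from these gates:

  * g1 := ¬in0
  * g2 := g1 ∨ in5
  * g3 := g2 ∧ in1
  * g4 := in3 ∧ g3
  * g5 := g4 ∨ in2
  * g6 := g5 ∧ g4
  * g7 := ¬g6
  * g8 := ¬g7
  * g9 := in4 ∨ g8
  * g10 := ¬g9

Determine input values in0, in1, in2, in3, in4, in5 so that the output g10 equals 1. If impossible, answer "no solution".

g10 = ¬g9 must be 1, so g9 = 0.
g9 = in4 ∨ g8 must be 0, so both in4 = 0 and g8 = 0.
Check with in0=0 in1=0 in2=0 in3=0 in4=0 in5=1:
g1 = ¬in0 = ¬0 = 1
g2 = g1 ∨ in5 = 1 ∨ 1 = 1
g3 = g2 ∧ in1 = 1 ∧ 0 = 0
g4 = in3 ∧ g3 = 0 ∧ 0 = 0
g5 = g4 ∨ in2 = 0 ∨ 0 = 0
g6 = g5 ∧ g4 = 0 ∧ 0 = 0
g7 = ¬g6 = ¬0 = 1
g8 = ¬g7 = ¬1 = 0
g9 = in4 ∨ g8 = 0 ∨ 0 = 0
g10 = ¬g9 = ¬0 = 1
So g10 = 1 as required.

in0=0 in1=0 in2=0 in3=0 in4=0 in5=1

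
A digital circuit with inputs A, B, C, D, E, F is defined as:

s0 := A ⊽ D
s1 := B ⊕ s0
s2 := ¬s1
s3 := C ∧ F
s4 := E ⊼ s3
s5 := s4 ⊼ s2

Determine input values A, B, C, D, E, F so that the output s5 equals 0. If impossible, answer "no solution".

A=0 B=0 C=1 D=1 E=0 F=0

s5 = s4 ⊼ s2 must be 0, so both s4 = 1 and s2 = 1.
Check with A=0 B=0 C=1 D=1 E=0 F=0:
s0 = A ⊽ D = 0 ⊽ 1 = 0
s1 = B ⊕ s0 = 0 ⊕ 0 = 0
s2 = ¬s1 = ¬0 = 1
s3 = C ∧ F = 1 ∧ 0 = 0
s4 = E ⊼ s3 = 0 ⊼ 0 = 1
s5 = s4 ⊼ s2 = 1 ⊼ 1 = 0
So s5 = 0 as required.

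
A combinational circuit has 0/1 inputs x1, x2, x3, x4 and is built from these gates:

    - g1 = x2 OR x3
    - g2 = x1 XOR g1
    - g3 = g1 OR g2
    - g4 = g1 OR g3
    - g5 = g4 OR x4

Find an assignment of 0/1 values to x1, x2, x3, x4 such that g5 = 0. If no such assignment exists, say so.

x1=0, x2=0, x3=0, x4=0

g5 = g4 OR x4 must be 0, so both g4 = 0 and x4 = 0.
g4 = g1 OR g3 must be 0, so both g1 = 0 and g3 = 0.
g1 = x2 OR x3 must be 0, so both x2 = 0 and x3 = 0.
Check with x1=0, x2=0, x3=0, x4=0:
g1 = x2 OR x3 = 0 OR 0 = 0
g2 = x1 XOR g1 = 0 XOR 0 = 0
g3 = g1 OR g2 = 0 OR 0 = 0
g4 = g1 OR g3 = 0 OR 0 = 0
g5 = g4 OR x4 = 0 OR 0 = 0
So g5 = 0 as required.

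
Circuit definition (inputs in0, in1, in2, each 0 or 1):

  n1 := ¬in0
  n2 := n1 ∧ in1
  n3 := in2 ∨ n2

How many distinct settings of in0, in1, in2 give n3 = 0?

n3 = in2 ∨ n2 must be 0, so both in2 = 0 and n2 = 0.
n2 = n1 ∧ in1 must be 0, so at least one of n1, in1 is 0.
Satisfying assignments:
  in0=0, in1=0, in2=0
  in0=1, in1=0, in2=0
  in0=1, in1=1, in2=0

3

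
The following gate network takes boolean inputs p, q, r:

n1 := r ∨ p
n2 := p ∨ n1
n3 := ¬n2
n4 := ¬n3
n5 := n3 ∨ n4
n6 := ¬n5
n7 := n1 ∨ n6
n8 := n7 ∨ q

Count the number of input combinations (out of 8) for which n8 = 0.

1

n8 = n7 ∨ q must be 0, so both n7 = 0 and q = 0.
Satisfying assignments:
  p=0, q=0, r=0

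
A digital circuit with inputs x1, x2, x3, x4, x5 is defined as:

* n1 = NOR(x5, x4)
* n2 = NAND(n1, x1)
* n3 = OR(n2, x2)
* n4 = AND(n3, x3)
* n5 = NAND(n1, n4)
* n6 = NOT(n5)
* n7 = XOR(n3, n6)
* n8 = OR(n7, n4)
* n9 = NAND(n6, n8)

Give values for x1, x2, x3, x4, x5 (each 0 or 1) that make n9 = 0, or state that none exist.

n9 = NAND(n6, n8) must be 0, so both n6 = 1 and n8 = 1.
Check with x1=0 x2=0 x3=1 x4=0 x5=0:
n1 = NOR(x5, x4) = NOR(0, 0) = 1
n2 = NAND(n1, x1) = NAND(1, 0) = 1
n3 = OR(n2, x2) = OR(1, 0) = 1
n4 = AND(n3, x3) = AND(1, 1) = 1
n5 = NAND(n1, n4) = NAND(1, 1) = 0
n6 = NOT(n5) = NOT 0 = 1
n7 = XOR(n3, n6) = XOR(1, 1) = 0
n8 = OR(n7, n4) = OR(0, 1) = 1
n9 = NAND(n6, n8) = NAND(1, 1) = 0
So n9 = 0 as required.

x1=0 x2=0 x3=1 x4=0 x5=0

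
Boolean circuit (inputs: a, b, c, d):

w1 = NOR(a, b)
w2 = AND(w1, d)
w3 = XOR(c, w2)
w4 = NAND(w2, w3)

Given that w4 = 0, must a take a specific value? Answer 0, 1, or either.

w4 = NAND(w2, w3) must be 0, so both w2 = 1 and w3 = 1.
w2 = AND(w1, d) must be 1, so both w1 = 1 and d = 1.
Every assignment with w4 = 0 has a = 0; there are 1 such assignment(s).
  a=0, b=0, c=0, d=1

0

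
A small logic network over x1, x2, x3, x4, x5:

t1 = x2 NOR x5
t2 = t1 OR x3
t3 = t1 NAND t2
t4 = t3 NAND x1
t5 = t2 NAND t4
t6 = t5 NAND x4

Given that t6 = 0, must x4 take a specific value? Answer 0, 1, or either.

1

t6 = t5 NAND x4 must be 0, so both t5 = 1 and x4 = 1.
t5 = t2 NAND t4 must be 1, so at least one of t2, t4 is 0.
Every assignment with t6 = 0 has x4 = 1; there are 9 such assignment(s).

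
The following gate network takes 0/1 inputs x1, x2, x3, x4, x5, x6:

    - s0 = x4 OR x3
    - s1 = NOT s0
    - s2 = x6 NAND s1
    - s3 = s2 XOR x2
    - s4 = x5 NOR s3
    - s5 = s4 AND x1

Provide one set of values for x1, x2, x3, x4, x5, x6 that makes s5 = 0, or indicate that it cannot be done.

s5 = s4 AND x1 must be 0, so at least one of s4, x1 is 0.
Check with x1=0, x2=0, x3=1, x4=0, x5=1, x6=1:
s0 = x4 OR x3 = 0 OR 1 = 1
s1 = NOT s0 = NOT 1 = 0
s2 = x6 NAND s1 = 1 NAND 0 = 1
s3 = s2 XOR x2 = 1 XOR 0 = 1
s4 = x5 NOR s3 = 1 NOR 1 = 0
s5 = s4 AND x1 = 0 AND 0 = 0
So s5 = 0 as required.

x1=0, x2=0, x3=1, x4=0, x5=1, x6=1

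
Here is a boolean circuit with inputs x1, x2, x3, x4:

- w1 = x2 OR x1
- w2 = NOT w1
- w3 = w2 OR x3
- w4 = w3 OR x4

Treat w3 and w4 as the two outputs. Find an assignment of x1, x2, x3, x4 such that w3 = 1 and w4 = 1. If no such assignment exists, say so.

x1=0, x2=1, x3=1, x4=1

Check with x1=0, x2=1, x3=1, x4=1:
w1 = x2 OR x1 = 1 OR 0 = 1
w2 = NOT w1 = NOT 1 = 0
w3 = w2 OR x3 = 0 OR 1 = 1
w4 = w3 OR x4 = 1 OR 1 = 1
So w3 = 1 and w4 = 1.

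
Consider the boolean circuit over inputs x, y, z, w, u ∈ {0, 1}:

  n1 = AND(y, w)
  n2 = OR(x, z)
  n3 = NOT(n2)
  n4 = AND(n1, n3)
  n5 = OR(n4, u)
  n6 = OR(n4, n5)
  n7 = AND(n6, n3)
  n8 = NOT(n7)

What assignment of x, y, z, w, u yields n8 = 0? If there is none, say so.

x=0, y=1, z=0, w=0, u=1

n8 = NOT(n7) must be 0, so n7 = 1.
n7 = AND(n6, n3) must be 1, so both n6 = 1 and n3 = 1.
n6 = OR(n4, n5) must be 1, so at least one of n4, n5 is 1.
Check with x=0, y=1, z=0, w=0, u=1:
n1 = AND(y, w) = AND(1, 0) = 0
n2 = OR(x, z) = OR(0, 0) = 0
n3 = NOT(n2) = NOT 0 = 1
n4 = AND(n1, n3) = AND(0, 1) = 0
n5 = OR(n4, u) = OR(0, 1) = 1
n6 = OR(n4, n5) = OR(0, 1) = 1
n7 = AND(n6, n3) = AND(1, 1) = 1
n8 = NOT(n7) = NOT 1 = 0
So n8 = 0 as required.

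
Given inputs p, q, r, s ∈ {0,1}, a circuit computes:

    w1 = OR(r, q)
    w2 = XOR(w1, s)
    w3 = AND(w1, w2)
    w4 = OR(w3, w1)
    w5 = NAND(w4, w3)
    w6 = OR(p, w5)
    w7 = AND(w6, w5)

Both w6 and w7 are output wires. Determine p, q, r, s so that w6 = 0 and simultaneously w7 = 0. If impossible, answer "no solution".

Check with p=0, q=1, r=0, s=0:
w1 = OR(r, q) = OR(0, 1) = 1
w2 = XOR(w1, s) = XOR(1, 0) = 1
w3 = AND(w1, w2) = AND(1, 1) = 1
w4 = OR(w3, w1) = OR(1, 1) = 1
w5 = NAND(w4, w3) = NAND(1, 1) = 0
w6 = OR(p, w5) = OR(0, 0) = 0
w7 = AND(w6, w5) = AND(0, 0) = 0
So w6 = 0 and w7 = 0.

p=0, q=1, r=0, s=0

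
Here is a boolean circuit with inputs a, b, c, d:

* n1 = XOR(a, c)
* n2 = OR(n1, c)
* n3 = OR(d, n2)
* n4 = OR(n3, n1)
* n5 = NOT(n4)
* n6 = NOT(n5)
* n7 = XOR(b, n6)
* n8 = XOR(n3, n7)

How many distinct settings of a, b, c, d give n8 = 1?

n8 = XOR(n3, n7) must be 1, so n3 and n7 differ.
Enumerating the 16 input combinations, 8 give n8 = 1 and 8 give n8 = 0.

8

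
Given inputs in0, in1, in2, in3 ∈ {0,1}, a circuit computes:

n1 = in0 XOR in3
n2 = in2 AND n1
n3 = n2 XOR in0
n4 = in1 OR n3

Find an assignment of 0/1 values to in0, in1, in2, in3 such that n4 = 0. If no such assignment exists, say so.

in0=0, in1=0, in2=0, in3=1

n4 = in1 OR n3 must be 0, so both in1 = 0 and n3 = 0.
n3 = n2 XOR in0 must be 0, so n2 and in0 are equal.
Check with in0=0, in1=0, in2=0, in3=1:
n1 = in0 XOR in3 = 0 XOR 1 = 1
n2 = in2 AND n1 = 0 AND 1 = 0
n3 = n2 XOR in0 = 0 XOR 0 = 0
n4 = in1 OR n3 = 0 OR 0 = 0
So n4 = 0 as required.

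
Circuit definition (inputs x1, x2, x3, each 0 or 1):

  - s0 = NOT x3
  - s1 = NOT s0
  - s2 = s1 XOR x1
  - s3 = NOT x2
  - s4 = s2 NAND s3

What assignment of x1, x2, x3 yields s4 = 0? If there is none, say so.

Check with x1=1 x2=0 x3=0:
s0 = NOT x3 = NOT 0 = 1
s1 = NOT s0 = NOT 1 = 0
s2 = s1 XOR x1 = 0 XOR 1 = 1
s3 = NOT x2 = NOT 0 = 1
s4 = s2 NAND s3 = 1 NAND 1 = 0
So s4 = 0 as required.

x1=1 x2=0 x3=0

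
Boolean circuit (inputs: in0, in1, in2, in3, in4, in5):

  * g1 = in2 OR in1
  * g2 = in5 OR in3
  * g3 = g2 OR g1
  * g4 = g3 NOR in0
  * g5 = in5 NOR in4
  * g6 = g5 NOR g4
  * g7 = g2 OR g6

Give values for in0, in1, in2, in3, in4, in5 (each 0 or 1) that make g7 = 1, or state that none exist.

Check with in0=0 in1=1 in2=0 in3=0 in4=1 in5=0:
g1 = in2 OR in1 = 0 OR 1 = 1
g2 = in5 OR in3 = 0 OR 0 = 0
g3 = g2 OR g1 = 0 OR 1 = 1
g4 = g3 NOR in0 = 1 NOR 0 = 0
g5 = in5 NOR in4 = 0 NOR 1 = 0
g6 = g5 NOR g4 = 0 NOR 0 = 1
g7 = g2 OR g6 = 0 OR 1 = 1
So g7 = 1 as required.

in0=0 in1=1 in2=0 in3=0 in4=1 in5=0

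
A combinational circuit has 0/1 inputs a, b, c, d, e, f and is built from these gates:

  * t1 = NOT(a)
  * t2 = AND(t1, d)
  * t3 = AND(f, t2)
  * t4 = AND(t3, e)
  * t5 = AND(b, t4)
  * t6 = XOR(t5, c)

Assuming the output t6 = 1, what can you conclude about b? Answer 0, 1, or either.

either

Both values of b occur among assignments with t6 = 1:
  b=0: a=0, b=0, c=1, d=0, e=0, f=0
  b=1: a=0, b=1, c=0, d=1, e=1, f=1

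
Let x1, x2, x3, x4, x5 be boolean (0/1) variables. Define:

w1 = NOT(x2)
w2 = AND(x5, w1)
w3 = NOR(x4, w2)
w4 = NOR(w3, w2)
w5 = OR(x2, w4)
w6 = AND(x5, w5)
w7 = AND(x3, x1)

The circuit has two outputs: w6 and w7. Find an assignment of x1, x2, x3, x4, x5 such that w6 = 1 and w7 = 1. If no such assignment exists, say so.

Check with x1=1, x2=1, x3=1, x4=0, x5=1:
w1 = NOT(x2) = NOT 1 = 0
w2 = AND(x5, w1) = AND(1, 0) = 0
w3 = NOR(x4, w2) = NOR(0, 0) = 1
w4 = NOR(w3, w2) = NOR(1, 0) = 0
w5 = OR(x2, w4) = OR(1, 0) = 1
w6 = AND(x5, w5) = AND(1, 1) = 1
w7 = AND(x3, x1) = AND(1, 1) = 1
So w6 = 1 and w7 = 1.

x1=1, x2=1, x3=1, x4=0, x5=1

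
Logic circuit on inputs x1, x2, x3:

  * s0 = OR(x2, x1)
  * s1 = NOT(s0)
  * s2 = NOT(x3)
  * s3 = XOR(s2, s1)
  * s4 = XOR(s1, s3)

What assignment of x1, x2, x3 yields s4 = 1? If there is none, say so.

x1=1, x2=0, x3=0

Check with x1=1, x2=0, x3=0:
s0 = OR(x2, x1) = OR(0, 1) = 1
s1 = NOT(s0) = NOT 1 = 0
s2 = NOT(x3) = NOT 0 = 1
s3 = XOR(s2, s1) = XOR(1, 0) = 1
s4 = XOR(s1, s3) = XOR(0, 1) = 1
So s4 = 1 as required.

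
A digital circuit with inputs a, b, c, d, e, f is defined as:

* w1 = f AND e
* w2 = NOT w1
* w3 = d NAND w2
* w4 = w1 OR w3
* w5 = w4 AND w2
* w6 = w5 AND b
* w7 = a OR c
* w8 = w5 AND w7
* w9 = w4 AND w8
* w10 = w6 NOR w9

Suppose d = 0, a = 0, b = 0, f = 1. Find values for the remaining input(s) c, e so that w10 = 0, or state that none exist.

c=1, e=0

Check with d = 0, a = 0, b = 0, f = 1 and c=1, e=0:
w1 = f AND e = 1 AND 0 = 0
w2 = NOT w1 = NOT 0 = 1
w3 = d NAND w2 = 0 NAND 1 = 1
w4 = w1 OR w3 = 0 OR 1 = 1
w5 = w4 AND w2 = 1 AND 1 = 1
w6 = w5 AND b = 1 AND 0 = 0
w7 = a OR c = 0 OR 1 = 1
w8 = w5 AND w7 = 1 AND 1 = 1
w9 = w4 AND w8 = 1 AND 1 = 1
w10 = w6 NOR w9 = 0 NOR 1 = 0
So w10 = 0.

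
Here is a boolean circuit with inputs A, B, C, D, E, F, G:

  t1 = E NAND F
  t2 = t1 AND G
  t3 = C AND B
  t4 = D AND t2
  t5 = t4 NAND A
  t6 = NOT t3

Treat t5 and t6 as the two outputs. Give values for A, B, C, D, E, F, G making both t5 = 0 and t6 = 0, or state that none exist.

Check with A=1, B=1, C=1, D=1, E=0, F=1, G=1:
t1 = E NAND F = 0 NAND 1 = 1
t2 = t1 AND G = 1 AND 1 = 1
t3 = C AND B = 1 AND 1 = 1
t4 = D AND t2 = 1 AND 1 = 1
t5 = t4 NAND A = 1 NAND 1 = 0
t6 = NOT t3 = NOT 1 = 0
So t5 = 0 and t6 = 0.

A=1, B=1, C=1, D=1, E=0, F=1, G=1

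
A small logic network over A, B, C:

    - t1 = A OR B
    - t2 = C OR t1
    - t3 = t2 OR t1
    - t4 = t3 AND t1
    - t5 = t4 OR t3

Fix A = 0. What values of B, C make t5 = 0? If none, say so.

Check with A = 0 and B=0, C=0:
t1 = A OR B = 0 OR 0 = 0
t2 = C OR t1 = 0 OR 0 = 0
t3 = t2 OR t1 = 0 OR 0 = 0
t4 = t3 AND t1 = 0 AND 0 = 0
t5 = t4 OR t3 = 0 OR 0 = 0
So t5 = 0.

B=0 C=0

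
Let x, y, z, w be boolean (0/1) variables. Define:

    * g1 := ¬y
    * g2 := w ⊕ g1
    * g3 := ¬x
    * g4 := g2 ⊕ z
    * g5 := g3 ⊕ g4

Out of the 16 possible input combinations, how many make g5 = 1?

8

g5 = g3 ⊕ g4 must be 1, so g3 and g4 differ.
Enumerating the 16 input combinations, 8 give g5 = 1 and 8 give g5 = 0.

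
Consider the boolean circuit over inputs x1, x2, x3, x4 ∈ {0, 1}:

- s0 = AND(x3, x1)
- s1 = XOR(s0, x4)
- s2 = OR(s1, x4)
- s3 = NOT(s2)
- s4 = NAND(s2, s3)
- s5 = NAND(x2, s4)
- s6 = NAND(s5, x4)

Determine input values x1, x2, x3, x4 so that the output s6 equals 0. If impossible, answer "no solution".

Check with x1=1, x2=0, x3=0, x4=1:
s0 = AND(x3, x1) = AND(0, 1) = 0
s1 = XOR(s0, x4) = XOR(0, 1) = 1
s2 = OR(s1, x4) = OR(1, 1) = 1
s3 = NOT(s2) = NOT 1 = 0
s4 = NAND(s2, s3) = NAND(1, 0) = 1
s5 = NAND(x2, s4) = NAND(0, 1) = 1
s6 = NAND(s5, x4) = NAND(1, 1) = 0
So s6 = 0 as required.

x1=1, x2=0, x3=0, x4=1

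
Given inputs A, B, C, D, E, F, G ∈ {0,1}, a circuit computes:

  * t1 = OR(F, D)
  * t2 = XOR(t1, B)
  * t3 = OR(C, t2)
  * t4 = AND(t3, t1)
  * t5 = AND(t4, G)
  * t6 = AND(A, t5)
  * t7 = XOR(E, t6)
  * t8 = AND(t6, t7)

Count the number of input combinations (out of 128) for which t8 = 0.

119

t8 = AND(t6, t7) must be 0, so at least one of t6, t7 is 0.
Enumerating the 128 input combinations, 119 give t8 = 0 and 9 give t8 = 1.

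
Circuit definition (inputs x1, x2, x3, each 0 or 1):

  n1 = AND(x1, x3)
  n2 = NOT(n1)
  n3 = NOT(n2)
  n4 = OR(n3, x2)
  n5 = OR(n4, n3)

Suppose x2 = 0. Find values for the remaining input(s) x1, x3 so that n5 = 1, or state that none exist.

Check with x2 = 0 and x1=1, x3=1:
n1 = AND(x1, x3) = AND(1, 1) = 1
n2 = NOT(n1) = NOT 1 = 0
n3 = NOT(n2) = NOT 0 = 1
n4 = OR(n3, x2) = OR(1, 0) = 1
n5 = OR(n4, n3) = OR(1, 1) = 1
So n5 = 1.

x1=1, x3=1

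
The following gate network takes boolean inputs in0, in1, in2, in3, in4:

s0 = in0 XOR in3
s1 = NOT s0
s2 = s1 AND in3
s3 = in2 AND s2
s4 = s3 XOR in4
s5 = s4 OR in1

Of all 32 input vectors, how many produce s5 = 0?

s5 = s4 OR in1 must be 0, so both s4 = 0 and in1 = 0.
Enumerating the 32 input combinations, 8 give s5 = 0 and 24 give s5 = 1.

8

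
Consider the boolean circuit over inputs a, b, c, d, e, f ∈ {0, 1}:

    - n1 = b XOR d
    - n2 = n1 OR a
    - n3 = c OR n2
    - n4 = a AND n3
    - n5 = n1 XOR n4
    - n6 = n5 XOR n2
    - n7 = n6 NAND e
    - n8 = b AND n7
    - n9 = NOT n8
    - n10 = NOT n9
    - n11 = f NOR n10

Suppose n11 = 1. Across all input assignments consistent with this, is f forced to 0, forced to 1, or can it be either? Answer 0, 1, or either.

0

n11 = f NOR n10 must be 1, so both f = 0 and n10 = 0.
Every assignment with n11 = 1 has f = 0; there are 18 such assignment(s).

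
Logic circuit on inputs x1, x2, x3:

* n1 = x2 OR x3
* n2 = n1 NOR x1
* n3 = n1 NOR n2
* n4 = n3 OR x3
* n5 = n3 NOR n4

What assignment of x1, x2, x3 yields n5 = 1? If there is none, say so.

Check with x1=0, x2=0, x3=0:
n1 = x2 OR x3 = 0 OR 0 = 0
n2 = n1 NOR x1 = 0 NOR 0 = 1
n3 = n1 NOR n2 = 0 NOR 1 = 0
n4 = n3 OR x3 = 0 OR 0 = 0
n5 = n3 NOR n4 = 0 NOR 0 = 1
So n5 = 1 as required.

x1=0, x2=0, x3=0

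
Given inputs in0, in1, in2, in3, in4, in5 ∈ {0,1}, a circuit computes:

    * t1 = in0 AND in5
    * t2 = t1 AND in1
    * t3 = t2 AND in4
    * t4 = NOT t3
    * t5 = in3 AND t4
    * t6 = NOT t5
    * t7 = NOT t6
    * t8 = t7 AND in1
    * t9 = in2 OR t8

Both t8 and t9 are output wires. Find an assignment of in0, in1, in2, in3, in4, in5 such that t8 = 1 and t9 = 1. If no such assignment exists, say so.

Check with in0=1 in1=1 in2=0 in3=1 in4=1 in5=0:
t1 = in0 AND in5 = 1 AND 0 = 0
t2 = t1 AND in1 = 0 AND 1 = 0
t3 = t2 AND in4 = 0 AND 1 = 0
t4 = NOT t3 = NOT 0 = 1
t5 = in3 AND t4 = 1 AND 1 = 1
t6 = NOT t5 = NOT 1 = 0
t7 = NOT t6 = NOT 0 = 1
t8 = t7 AND in1 = 1 AND 1 = 1
t9 = in2 OR t8 = 0 OR 1 = 1
So t8 = 1 and t9 = 1.

in0=1 in1=1 in2=0 in3=1 in4=1 in5=0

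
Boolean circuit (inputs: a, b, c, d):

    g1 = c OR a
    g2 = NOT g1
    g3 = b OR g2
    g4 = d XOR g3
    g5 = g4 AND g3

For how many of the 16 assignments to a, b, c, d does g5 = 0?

g5 = g4 AND g3 must be 0, so at least one of g4, g3 is 0.
Enumerating the 16 input combinations, 11 give g5 = 0 and 5 give g5 = 1.

11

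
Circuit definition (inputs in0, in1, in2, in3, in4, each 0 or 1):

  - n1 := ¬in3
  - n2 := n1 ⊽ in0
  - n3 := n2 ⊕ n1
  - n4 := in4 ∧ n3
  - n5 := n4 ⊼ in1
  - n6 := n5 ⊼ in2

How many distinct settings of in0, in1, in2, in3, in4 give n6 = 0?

13

n6 = n5 ⊼ in2 must be 0, so both n5 = 1 and in2 = 1.
n5 = n4 ⊼ in1 must be 1, so at least one of n4, in1 is 0.
Enumerating the 32 input combinations, 13 give n6 = 0 and 19 give n6 = 1.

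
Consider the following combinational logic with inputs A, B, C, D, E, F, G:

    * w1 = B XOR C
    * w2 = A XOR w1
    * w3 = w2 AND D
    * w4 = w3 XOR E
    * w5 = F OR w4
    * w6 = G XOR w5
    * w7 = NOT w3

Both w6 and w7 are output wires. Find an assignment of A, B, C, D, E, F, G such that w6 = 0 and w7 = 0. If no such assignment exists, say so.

Check with A=0 B=1 C=0 D=1 E=0 F=1 G=1:
w1 = B XOR C = 1 XOR 0 = 1
w2 = A XOR w1 = 0 XOR 1 = 1
w3 = w2 AND D = 1 AND 1 = 1
w4 = w3 XOR E = 1 XOR 0 = 1
w5 = F OR w4 = 1 OR 1 = 1
w6 = G XOR w5 = 1 XOR 1 = 0
w7 = NOT w3 = NOT 1 = 0
So w6 = 0 and w7 = 0.

A=0 B=1 C=0 D=1 E=0 F=1 G=1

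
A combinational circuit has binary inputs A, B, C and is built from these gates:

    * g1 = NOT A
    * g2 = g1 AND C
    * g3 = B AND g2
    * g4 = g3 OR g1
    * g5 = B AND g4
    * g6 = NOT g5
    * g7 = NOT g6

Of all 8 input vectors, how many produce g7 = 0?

g7 = NOT g6 must be 0, so g6 = 1.
g6 = NOT g5 must be 1, so g5 = 0.
g5 = B AND g4 must be 0, so at least one of B, g4 is 0.
Satisfying assignments:
  A=0, B=0, C=0
  A=0, B=0, C=1
  A=1, B=0, C=0
  A=1, B=0, C=1
  A=1, B=1, C=0
  A=1, B=1, C=1

6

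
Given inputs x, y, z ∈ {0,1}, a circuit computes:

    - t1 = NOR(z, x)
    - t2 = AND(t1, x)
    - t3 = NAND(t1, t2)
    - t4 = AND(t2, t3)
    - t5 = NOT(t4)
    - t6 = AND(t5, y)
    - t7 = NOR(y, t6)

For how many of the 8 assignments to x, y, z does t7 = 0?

4

t7 = NOR(y, t6) must be 0, so at least one of y, t6 is 1.
Satisfying assignments:
  x=0, y=1, z=0
  x=0, y=1, z=1
  x=1, y=1, z=0
  x=1, y=1, z=1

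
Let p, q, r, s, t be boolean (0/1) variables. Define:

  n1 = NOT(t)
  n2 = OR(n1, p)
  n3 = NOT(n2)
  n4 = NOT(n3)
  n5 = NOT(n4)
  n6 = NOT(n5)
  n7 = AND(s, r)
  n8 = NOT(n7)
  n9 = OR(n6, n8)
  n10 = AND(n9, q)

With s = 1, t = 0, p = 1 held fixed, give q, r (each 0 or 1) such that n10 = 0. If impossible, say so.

n10 = AND(n9, q) must be 0, so at least one of n9, q is 0.
Check with s = 1, t = 0, p = 1 and q=0, r=1:
n1 = NOT(t) = NOT 0 = 1
n2 = OR(n1, p) = OR(1, 1) = 1
n3 = NOT(n2) = NOT 1 = 0
n4 = NOT(n3) = NOT 0 = 1
n5 = NOT(n4) = NOT 1 = 0
n6 = NOT(n5) = NOT 0 = 1
n7 = AND(s, r) = AND(1, 1) = 1
n8 = NOT(n7) = NOT 1 = 0
n9 = OR(n6, n8) = OR(1, 0) = 1
n10 = AND(n9, q) = AND(1, 0) = 0
So n10 = 0.

q=0, r=1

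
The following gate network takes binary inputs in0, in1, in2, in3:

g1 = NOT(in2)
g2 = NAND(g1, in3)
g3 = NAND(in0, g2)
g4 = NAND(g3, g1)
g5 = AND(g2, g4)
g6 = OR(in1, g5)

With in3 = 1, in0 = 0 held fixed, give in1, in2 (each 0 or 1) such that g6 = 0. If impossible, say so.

g6 = OR(in1, g5) must be 0, so both in1 = 0 and g5 = 0.
Check with in3 = 1, in0 = 0 and in1=0, in2=0:
g1 = NOT(in2) = NOT 0 = 1
g2 = NAND(g1, in3) = NAND(1, 1) = 0
g3 = NAND(in0, g2) = NAND(0, 0) = 1
g4 = NAND(g3, g1) = NAND(1, 1) = 0
g5 = AND(g2, g4) = AND(0, 0) = 0
g6 = OR(in1, g5) = OR(0, 0) = 0
So g6 = 0.

in1=0, in2=0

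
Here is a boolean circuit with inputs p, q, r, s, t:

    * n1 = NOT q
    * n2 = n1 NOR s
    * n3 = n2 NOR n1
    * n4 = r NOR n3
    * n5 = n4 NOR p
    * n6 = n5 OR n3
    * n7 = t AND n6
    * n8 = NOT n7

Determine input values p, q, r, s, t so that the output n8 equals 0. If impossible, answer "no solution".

n8 = NOT n7 must be 0, so n7 = 1.
n7 = t AND n6 must be 1, so both t = 1 and n6 = 1.
Check with p=1, q=1, r=0, s=1, t=1:
n1 = NOT q = NOT 1 = 0
n2 = n1 NOR s = 0 NOR 1 = 0
n3 = n2 NOR n1 = 0 NOR 0 = 1
n4 = r NOR n3 = 0 NOR 1 = 0
n5 = n4 NOR p = 0 NOR 1 = 0
n6 = n5 OR n3 = 0 OR 1 = 1
n7 = t AND n6 = 1 AND 1 = 1
n8 = NOT n7 = NOT 1 = 0
So n8 = 0 as required.

p=1, q=1, r=0, s=1, t=1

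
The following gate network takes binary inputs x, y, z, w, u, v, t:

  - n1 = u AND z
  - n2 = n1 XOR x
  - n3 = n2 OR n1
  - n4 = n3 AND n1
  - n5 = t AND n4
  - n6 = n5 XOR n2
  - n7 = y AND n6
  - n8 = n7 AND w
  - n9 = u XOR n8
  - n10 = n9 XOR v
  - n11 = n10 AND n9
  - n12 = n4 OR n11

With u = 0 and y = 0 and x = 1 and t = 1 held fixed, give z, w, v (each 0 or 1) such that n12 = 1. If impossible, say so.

no solution exists

With u = 0 and y = 0 and x = 1 and t = 1 fixed, none of the 8 settings of z, w, v give n12 = 1.
For example, with z=1, w=0, v=0:
n1 = u AND z = 0 AND 1 = 0
n2 = n1 XOR x = 0 XOR 1 = 1
n3 = n2 OR n1 = 1 OR 0 = 1
n4 = n3 AND n1 = 1 AND 0 = 0
n5 = t AND n4 = 1 AND 0 = 0
n6 = n5 XOR n2 = 0 XOR 1 = 1
n7 = y AND n6 = 0 AND 1 = 0
n8 = n7 AND w = 0 AND 0 = 0
n9 = u XOR n8 = 0 XOR 0 = 0
n10 = n9 XOR v = 0 XOR 0 = 0
n11 = n10 AND n9 = 0 AND 0 = 0
n12 = n4 OR n11 = 0 OR 0 = 0
giving n12 = 0 ≠ 1.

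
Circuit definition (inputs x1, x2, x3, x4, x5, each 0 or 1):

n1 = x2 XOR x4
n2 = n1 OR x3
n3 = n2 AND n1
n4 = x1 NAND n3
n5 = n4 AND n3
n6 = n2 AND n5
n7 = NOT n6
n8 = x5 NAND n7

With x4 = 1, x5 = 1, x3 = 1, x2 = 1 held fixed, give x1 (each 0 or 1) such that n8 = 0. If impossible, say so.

x1=0

Check with x4 = 1, x5 = 1, x3 = 1, x2 = 1 and x1=0:
n1 = x2 XOR x4 = 1 XOR 1 = 0
n2 = n1 OR x3 = 0 OR 1 = 1
n3 = n2 AND n1 = 1 AND 0 = 0
n4 = x1 NAND n3 = 0 NAND 0 = 1
n5 = n4 AND n3 = 1 AND 0 = 0
n6 = n2 AND n5 = 1 AND 0 = 0
n7 = NOT n6 = NOT 0 = 1
n8 = x5 NAND n7 = 1 NAND 1 = 0
So n8 = 0.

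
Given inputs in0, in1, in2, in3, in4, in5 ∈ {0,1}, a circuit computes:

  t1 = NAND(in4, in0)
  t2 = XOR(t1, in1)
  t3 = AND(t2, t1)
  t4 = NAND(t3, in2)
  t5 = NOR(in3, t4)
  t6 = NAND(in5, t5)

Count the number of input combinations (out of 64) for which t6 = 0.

3

t6 = NAND(in5, t5) must be 0, so both in5 = 1 and t5 = 1.
t5 = NOR(in3, t4) must be 1, so both in3 = 0 and t4 = 0.
Satisfying assignments:
  in0=0, in1=0, in2=1, in3=0, in4=0, in5=1
  in0=0, in1=0, in2=1, in3=0, in4=1, in5=1
  in0=1, in1=0, in2=1, in3=0, in4=0, in5=1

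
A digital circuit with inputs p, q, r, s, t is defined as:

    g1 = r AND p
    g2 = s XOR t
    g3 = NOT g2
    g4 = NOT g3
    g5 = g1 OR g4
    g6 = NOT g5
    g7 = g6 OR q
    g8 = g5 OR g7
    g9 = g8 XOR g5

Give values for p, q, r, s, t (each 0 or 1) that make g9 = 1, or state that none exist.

g9 = g8 XOR g5 must be 1, so g8 and g5 differ.
Check with p=1, q=1, r=0, s=1, t=1:
g1 = r AND p = 0 AND 1 = 0
g2 = s XOR t = 1 XOR 1 = 0
g3 = NOT g2 = NOT 0 = 1
g4 = NOT g3 = NOT 1 = 0
g5 = g1 OR g4 = 0 OR 0 = 0
g6 = NOT g5 = NOT 0 = 1
g7 = g6 OR q = 1 OR 1 = 1
g8 = g5 OR g7 = 0 OR 1 = 1
g9 = g8 XOR g5 = 1 XOR 0 = 1
So g9 = 1 as required.

p=1, q=1, r=0, s=1, t=1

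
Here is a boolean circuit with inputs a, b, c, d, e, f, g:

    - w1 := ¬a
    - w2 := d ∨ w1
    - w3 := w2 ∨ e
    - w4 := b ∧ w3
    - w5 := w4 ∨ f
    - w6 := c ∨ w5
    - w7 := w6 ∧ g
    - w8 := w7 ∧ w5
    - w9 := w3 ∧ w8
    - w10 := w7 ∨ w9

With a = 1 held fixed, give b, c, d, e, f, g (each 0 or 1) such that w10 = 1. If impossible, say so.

b=1, c=0, d=0, e=0, f=1, g=1

w10 = w7 ∨ w9 must be 1, so at least one of w7, w9 is 1.
Check with a = 1 and b=1, c=0, d=0, e=0, f=1, g=1:
w1 = ¬a = ¬1 = 0
w2 = d ∨ w1 = 0 ∨ 0 = 0
w3 = w2 ∨ e = 0 ∨ 0 = 0
w4 = b ∧ w3 = 1 ∧ 0 = 0
w5 = w4 ∨ f = 0 ∨ 1 = 1
w6 = c ∨ w5 = 0 ∨ 1 = 1
w7 = w6 ∧ g = 1 ∧ 1 = 1
w8 = w7 ∧ w5 = 1 ∧ 1 = 1
w9 = w3 ∧ w8 = 0 ∧ 1 = 0
w10 = w7 ∨ w9 = 1 ∨ 0 = 1
So w10 = 1.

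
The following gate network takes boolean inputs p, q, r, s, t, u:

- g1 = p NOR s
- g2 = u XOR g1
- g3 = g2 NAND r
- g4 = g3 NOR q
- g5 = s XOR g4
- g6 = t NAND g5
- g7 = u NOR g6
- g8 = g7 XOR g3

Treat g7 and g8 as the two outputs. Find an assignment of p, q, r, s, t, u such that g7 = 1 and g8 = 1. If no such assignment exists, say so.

p=0 q=0 r=1 s=0 t=1 u=0

Check with p=0 q=0 r=1 s=0 t=1 u=0:
g1 = p NOR s = 0 NOR 0 = 1
g2 = u XOR g1 = 0 XOR 1 = 1
g3 = g2 NAND r = 1 NAND 1 = 0
g4 = g3 NOR q = 0 NOR 0 = 1
g5 = s XOR g4 = 0 XOR 1 = 1
g6 = t NAND g5 = 1 NAND 1 = 0
g7 = u NOR g6 = 0 NOR 0 = 1
g8 = g7 XOR g3 = 1 XOR 0 = 1
So g7 = 1 and g8 = 1.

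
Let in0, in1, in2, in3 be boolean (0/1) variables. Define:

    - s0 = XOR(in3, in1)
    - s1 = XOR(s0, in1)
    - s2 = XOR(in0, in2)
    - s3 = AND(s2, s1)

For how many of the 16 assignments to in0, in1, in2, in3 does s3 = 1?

4

s3 = AND(s2, s1) must be 1, so both s2 = 1 and s1 = 1.
s2 = XOR(in0, in2) must be 1, so in0 and in2 differ.
s1 = XOR(s0, in1) must be 1, so s0 and in1 differ.
Satisfying assignments:
  in0=0, in1=0, in2=1, in3=1
  in0=0, in1=1, in2=1, in3=1
  in0=1, in1=0, in2=0, in3=1
  in0=1, in1=1, in2=0, in3=1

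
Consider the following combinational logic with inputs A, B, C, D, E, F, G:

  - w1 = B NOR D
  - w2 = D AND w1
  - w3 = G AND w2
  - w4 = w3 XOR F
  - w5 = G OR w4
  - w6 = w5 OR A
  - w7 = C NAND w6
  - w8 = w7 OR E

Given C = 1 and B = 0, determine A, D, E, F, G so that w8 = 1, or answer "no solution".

A=0, D=1, E=1, F=0, G=0

w8 = w7 OR E must be 1, so at least one of w7, E is 1.
Check with C = 1 and B = 0 and A=0, D=1, E=1, F=0, G=0:
w1 = B NOR D = 0 NOR 1 = 0
w2 = D AND w1 = 1 AND 0 = 0
w3 = G AND w2 = 0 AND 0 = 0
w4 = w3 XOR F = 0 XOR 0 = 0
w5 = G OR w4 = 0 OR 0 = 0
w6 = w5 OR A = 0 OR 0 = 0
w7 = C NAND w6 = 1 NAND 0 = 1
w8 = w7 OR E = 1 OR 1 = 1
So w8 = 1.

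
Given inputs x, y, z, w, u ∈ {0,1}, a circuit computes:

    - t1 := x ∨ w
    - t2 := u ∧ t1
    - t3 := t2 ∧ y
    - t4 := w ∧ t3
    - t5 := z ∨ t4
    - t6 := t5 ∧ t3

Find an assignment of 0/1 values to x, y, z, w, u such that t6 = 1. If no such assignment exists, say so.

x=0, y=1, z=1, w=1, u=1

t6 = t5 ∧ t3 must be 1, so both t5 = 1 and t3 = 1.
t5 = z ∨ t4 must be 1, so at least one of z, t4 is 1.
Check with x=0, y=1, z=1, w=1, u=1:
t1 = x ∨ w = 0 ∨ 1 = 1
t2 = u ∧ t1 = 1 ∧ 1 = 1
t3 = t2 ∧ y = 1 ∧ 1 = 1
t4 = w ∧ t3 = 1 ∧ 1 = 1
t5 = z ∨ t4 = 1 ∨ 1 = 1
t6 = t5 ∧ t3 = 1 ∧ 1 = 1
So t6 = 1 as required.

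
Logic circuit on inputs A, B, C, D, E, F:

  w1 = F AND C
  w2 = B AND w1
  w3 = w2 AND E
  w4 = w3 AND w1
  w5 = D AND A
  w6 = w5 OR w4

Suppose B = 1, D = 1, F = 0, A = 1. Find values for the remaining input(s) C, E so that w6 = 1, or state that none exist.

Check with B = 1, D = 1, F = 0, A = 1 and C=1, E=0:
w1 = F AND C = 0 AND 1 = 0
w2 = B AND w1 = 1 AND 0 = 0
w3 = w2 AND E = 0 AND 0 = 0
w4 = w3 AND w1 = 0 AND 0 = 0
w5 = D AND A = 1 AND 1 = 1
w6 = w5 OR w4 = 1 OR 0 = 1
So w6 = 1.

C=1, E=0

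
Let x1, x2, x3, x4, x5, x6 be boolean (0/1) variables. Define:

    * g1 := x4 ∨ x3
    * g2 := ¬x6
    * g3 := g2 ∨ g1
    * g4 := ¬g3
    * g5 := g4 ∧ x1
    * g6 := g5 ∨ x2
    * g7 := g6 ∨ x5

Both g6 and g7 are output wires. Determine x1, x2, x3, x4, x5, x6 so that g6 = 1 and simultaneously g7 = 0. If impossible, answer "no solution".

no solution exists

Across all 64 input combinations, none give both g6 = 1 and g7 = 0.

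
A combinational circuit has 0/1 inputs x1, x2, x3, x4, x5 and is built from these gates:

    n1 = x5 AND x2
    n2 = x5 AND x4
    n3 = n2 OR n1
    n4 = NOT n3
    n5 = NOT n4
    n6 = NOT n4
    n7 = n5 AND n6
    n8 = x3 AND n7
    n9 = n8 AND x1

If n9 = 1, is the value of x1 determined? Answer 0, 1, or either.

n9 = n8 AND x1 must be 1, so both n8 = 1 and x1 = 1.
Every assignment with n9 = 1 has x1 = 1; there are 3 such assignment(s).
  x1=1, x2=0, x3=1, x4=1, x5=1
  x1=1, x2=1, x3=1, x4=0, x5=1
  x1=1, x2=1, x3=1, x4=1, x5=1

1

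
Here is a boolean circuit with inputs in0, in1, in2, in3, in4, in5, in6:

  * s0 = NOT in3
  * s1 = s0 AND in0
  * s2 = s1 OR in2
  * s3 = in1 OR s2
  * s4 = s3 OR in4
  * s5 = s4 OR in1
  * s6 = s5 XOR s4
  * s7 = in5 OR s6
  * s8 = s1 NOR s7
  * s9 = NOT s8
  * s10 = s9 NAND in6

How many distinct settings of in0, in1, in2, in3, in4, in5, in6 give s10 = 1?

s10 = s9 NAND in6 must be 1, so at least one of s9, in6 is 0.
Enumerating the 128 input combinations, 88 give s10 = 1 and 40 give s10 = 0.

88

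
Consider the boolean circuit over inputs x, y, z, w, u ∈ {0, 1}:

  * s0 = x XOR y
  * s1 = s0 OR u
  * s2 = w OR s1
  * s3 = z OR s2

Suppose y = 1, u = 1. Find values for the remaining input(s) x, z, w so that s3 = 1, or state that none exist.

x=0 z=1 w=0

Check with y = 1, u = 1 and x=0, z=1, w=0:
s0 = x XOR y = 0 XOR 1 = 1
s1 = s0 OR u = 1 OR 1 = 1
s2 = w OR s1 = 0 OR 1 = 1
s3 = z OR s2 = 1 OR 1 = 1
So s3 = 1.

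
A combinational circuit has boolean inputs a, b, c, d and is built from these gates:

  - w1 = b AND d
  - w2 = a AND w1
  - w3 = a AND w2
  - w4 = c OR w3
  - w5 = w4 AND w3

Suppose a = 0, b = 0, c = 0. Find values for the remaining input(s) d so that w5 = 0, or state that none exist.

w5 = w4 AND w3 must be 0, so at least one of w4, w3 is 0.
Check with a = 0, b = 0, c = 0 and d=1:
w1 = b AND d = 0 AND 1 = 0
w2 = a AND w1 = 0 AND 0 = 0
w3 = a AND w2 = 0 AND 0 = 0
w4 = c OR w3 = 0 OR 0 = 0
w5 = w4 AND w3 = 0 AND 0 = 0
So w5 = 0.

d=1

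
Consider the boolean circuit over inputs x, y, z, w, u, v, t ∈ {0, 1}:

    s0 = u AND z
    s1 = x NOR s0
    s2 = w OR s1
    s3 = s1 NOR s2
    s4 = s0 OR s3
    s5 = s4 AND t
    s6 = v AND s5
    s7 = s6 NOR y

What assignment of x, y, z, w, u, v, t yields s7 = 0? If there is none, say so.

s7 = s6 NOR y must be 0, so at least one of s6, y is 1.
Check with x=0, y=1, z=1, w=0, u=1, v=0, t=0:
s0 = u AND z = 1 AND 1 = 1
s1 = x NOR s0 = 0 NOR 1 = 0
s2 = w OR s1 = 0 OR 0 = 0
s3 = s1 NOR s2 = 0 NOR 0 = 1
s4 = s0 OR s3 = 1 OR 1 = 1
s5 = s4 AND t = 1 AND 0 = 0
s6 = v AND s5 = 0 AND 0 = 0
s7 = s6 NOR y = 0 NOR 1 = 0
So s7 = 0 as required.

x=0, y=1, z=1, w=0, u=1, v=0, t=0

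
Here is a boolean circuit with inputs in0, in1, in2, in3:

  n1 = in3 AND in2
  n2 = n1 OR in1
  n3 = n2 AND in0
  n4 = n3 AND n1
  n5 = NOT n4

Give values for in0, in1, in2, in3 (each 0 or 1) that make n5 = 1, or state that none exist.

in0=0, in1=1, in2=1, in3=1

n5 = NOT n4 must be 1, so n4 = 0.
n4 = n3 AND n1 must be 0, so at least one of n3, n1 is 0.
Check with in0=0, in1=1, in2=1, in3=1:
n1 = in3 AND in2 = 1 AND 1 = 1
n2 = n1 OR in1 = 1 OR 1 = 1
n3 = n2 AND in0 = 1 AND 0 = 0
n4 = n3 AND n1 = 0 AND 1 = 0
n5 = NOT n4 = NOT 0 = 1
So n5 = 1 as required.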